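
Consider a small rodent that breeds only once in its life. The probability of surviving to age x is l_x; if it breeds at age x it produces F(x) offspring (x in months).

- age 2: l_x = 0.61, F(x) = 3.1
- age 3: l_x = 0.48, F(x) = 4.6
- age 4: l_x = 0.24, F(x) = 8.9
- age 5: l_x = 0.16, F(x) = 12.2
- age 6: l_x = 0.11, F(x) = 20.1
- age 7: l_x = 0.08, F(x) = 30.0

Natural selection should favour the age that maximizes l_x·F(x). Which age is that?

7

Expected offspring if breeding at age x = l_x × F(x):
  age 2: 0.61 × 3.1 = 1.891
  age 3: 0.48 × 4.6 = 2.208
  age 4: 0.24 × 8.9 = 2.136
  age 5: 0.16 × 12.2 = 1.952
  age 6: 0.11 × 20.1 = 2.211
  age 7: 0.08 × 30.0 = 2.400
Maximum at age 7 (2.400).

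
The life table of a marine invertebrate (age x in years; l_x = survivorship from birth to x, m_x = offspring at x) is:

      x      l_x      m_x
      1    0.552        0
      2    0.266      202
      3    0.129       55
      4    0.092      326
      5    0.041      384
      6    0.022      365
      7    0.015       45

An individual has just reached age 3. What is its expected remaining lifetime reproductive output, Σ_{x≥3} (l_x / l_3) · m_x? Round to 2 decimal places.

l_3 = 0.129. Conditional survival from age 3 to x is l_x / l_3.
  x=3: (0.129/0.129) × 55 = 55.0000
  x=4: (0.092/0.129) × 326 = 232.4961
  x=5: (0.041/0.129) × 384 = 122.0465
  x=6: (0.022/0.129) × 365 = 62.2481
  x=7: (0.015/0.129) × 45 = 5.2326
Sum = 55.0000 + 232.4961 + 122.0465 + 62.2481 + 5.2326 = 477.0233

477.02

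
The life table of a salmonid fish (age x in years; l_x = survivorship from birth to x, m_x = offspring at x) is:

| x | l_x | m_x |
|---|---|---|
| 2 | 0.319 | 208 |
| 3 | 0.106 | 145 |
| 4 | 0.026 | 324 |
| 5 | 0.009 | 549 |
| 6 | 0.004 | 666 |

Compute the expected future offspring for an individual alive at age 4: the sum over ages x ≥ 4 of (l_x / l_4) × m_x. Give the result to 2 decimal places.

l_4 = 0.026. Conditional survival from age 4 to x is l_x / l_4.
  x=4: (0.026/0.026) × 324 = 324.0000
  x=5: (0.009/0.026) × 549 = 190.0385
  x=6: (0.004/0.026) × 666 = 102.4615
Sum = 324.0000 + 190.0385 + 102.4615 = 616.5000

616.50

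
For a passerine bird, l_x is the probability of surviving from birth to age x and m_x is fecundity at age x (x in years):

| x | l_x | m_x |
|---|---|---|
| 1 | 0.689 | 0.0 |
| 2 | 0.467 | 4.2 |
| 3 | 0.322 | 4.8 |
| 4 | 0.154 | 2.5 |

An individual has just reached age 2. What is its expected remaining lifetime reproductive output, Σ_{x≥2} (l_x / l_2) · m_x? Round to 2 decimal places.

8.33

l_2 = 0.467. Conditional survival from age 2 to x is l_x / l_2.
  x=2: (0.467/0.467) × 4.2 = 4.2000
  x=3: (0.322/0.467) × 4.8 = 3.3096
  x=4: (0.154/0.467) × 2.5 = 0.8244
Sum = 4.2000 + 3.3096 + 0.8244 = 8.3340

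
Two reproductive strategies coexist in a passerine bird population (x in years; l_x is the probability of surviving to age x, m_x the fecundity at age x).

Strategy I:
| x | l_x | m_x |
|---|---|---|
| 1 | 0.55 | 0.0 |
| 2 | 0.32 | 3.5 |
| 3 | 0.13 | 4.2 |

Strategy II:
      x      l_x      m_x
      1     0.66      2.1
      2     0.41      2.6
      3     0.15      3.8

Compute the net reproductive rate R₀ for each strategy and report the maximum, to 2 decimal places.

3.02

Strategy I: R₀ = 0.55×0.0 + 0.32×3.5 + 0.13×4.2 = 1.6660
Strategy II: R₀ = 0.66×2.1 + 0.41×2.6 + 0.15×3.8 = 3.0220
Highest R₀: strategy II with 3.0220.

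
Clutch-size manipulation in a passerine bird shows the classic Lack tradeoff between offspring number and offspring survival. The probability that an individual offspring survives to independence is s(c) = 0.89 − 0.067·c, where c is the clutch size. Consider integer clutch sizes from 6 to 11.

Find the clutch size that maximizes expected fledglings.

7

Expected fledglings = c × s(c):
  c=6: 6 × 0.488 = 2.928
  c=7: 7 × 0.421 = 2.947
  c=8: 8 × 0.354 = 2.832
  c=9: 9 × 0.287 = 2.583
  c=10: 10 × 0.220 = 2.200
  c=11: 11 × 0.153 = 1.683
Maximum at c = 7 (2.947 fledglings).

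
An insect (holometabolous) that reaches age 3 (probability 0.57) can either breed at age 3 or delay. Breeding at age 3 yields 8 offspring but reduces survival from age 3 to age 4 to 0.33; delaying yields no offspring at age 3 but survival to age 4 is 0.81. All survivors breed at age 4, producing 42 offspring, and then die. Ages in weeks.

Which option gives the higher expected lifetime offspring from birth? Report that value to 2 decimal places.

19.39

breed at age 3: R₀ = 0.57 × (8 + 0.33 × 42) = 0.57 × 21.8600 = 12.4602
delay to age 4: R₀ = 0.57 × (0.81 × 42) = 0.57 × 34.0200 = 19.3914
Higher: delay to age 4 (19.3914).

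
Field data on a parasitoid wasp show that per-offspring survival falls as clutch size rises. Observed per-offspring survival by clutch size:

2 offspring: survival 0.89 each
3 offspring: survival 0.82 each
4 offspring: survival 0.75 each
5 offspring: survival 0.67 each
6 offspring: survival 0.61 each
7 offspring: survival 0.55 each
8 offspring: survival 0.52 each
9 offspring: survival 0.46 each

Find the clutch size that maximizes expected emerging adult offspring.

Expected emerging adult offspring = c × s(c):
  c=2: 2 × 0.89 = 1.780
  c=3: 3 × 0.82 = 2.460
  c=4: 4 × 0.75 = 3.000
  c=5: 5 × 0.67 = 3.350
  c=6: 6 × 0.61 = 3.660
  c=7: 7 × 0.55 = 3.850
  c=8: 8 × 0.52 = 4.160
  c=9: 9 × 0.46 = 4.140
Maximum at c = 8 (4.160 emerging adult offspring).

8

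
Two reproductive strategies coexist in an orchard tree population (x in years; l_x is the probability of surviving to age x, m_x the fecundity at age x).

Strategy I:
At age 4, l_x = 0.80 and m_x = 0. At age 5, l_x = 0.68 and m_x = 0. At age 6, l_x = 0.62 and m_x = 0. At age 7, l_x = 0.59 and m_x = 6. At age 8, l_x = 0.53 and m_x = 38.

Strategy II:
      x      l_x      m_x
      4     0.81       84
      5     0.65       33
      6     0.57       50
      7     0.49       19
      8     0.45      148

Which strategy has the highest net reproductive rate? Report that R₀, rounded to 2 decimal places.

193.90

Strategy I: R₀ = 0.80×0 + 0.68×0 + 0.62×0 + 0.59×6 + 0.53×38 = 23.6800
Strategy II: R₀ = 0.81×84 + 0.65×33 + 0.57×50 + 0.49×19 + 0.45×148 = 193.9000
Highest R₀: strategy II with 193.9000.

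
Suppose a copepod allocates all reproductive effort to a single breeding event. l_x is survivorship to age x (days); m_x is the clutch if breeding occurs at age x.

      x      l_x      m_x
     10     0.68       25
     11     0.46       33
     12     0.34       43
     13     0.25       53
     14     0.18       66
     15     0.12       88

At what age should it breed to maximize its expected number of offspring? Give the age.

Expected offspring if breeding at age x = l_x × m_x:
  age 10: 0.68 × 25 = 17.000
  age 11: 0.46 × 33 = 15.180
  age 12: 0.34 × 43 = 14.620
  age 13: 0.25 × 53 = 13.250
  age 14: 0.18 × 66 = 11.880
  age 15: 0.12 × 88 = 10.560
Maximum at age 10 (17.000).

10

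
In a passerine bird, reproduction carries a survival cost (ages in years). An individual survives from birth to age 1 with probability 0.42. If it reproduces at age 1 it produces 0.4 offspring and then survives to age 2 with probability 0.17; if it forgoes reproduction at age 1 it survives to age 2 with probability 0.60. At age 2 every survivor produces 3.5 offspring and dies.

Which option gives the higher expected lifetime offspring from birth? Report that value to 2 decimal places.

0.88

breed at age 1: R₀ = 0.42 × (0.4 + 0.17 × 3.5) = 0.42 × 0.9950 = 0.4179
delay to age 2: R₀ = 0.42 × (0.60 × 3.5) = 0.42 × 2.1000 = 0.8820
Higher: delay to age 2 (0.8820).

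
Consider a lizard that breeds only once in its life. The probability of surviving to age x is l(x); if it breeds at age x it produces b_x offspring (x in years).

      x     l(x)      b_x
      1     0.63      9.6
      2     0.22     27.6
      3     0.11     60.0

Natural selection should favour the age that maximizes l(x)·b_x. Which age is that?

3

Expected offspring if breeding at age x = l(x) × b_x:
  age 1: 0.63 × 9.6 = 6.048
  age 2: 0.22 × 27.6 = 6.072
  age 3: 0.11 × 60.0 = 6.600
Maximum at age 3 (6.600).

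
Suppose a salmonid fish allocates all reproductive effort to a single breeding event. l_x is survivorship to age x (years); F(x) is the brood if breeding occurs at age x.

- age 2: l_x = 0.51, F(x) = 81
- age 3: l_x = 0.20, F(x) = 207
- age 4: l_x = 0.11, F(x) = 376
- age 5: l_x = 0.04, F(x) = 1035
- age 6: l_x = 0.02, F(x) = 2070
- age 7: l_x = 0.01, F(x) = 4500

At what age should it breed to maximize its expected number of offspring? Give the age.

Expected offspring if breeding at age x = l_x × F(x):
  age 2: 0.51 × 81 = 41.310
  age 3: 0.20 × 207 = 41.400
  age 4: 0.11 × 376 = 41.360
  age 5: 0.04 × 1035 = 41.400
  age 6: 0.02 × 2070 = 41.400
  age 7: 0.01 × 4500 = 45.000
Maximum at age 7 (45.000).

7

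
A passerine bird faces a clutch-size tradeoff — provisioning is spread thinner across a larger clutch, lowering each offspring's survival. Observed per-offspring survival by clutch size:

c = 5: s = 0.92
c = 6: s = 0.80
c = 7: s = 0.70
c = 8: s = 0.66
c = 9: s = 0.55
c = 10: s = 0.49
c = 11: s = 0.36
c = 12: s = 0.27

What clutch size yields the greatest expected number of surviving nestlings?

8

Expected surviving nestlings = c × s(c):
  c=5: 5 × 0.92 = 4.600
  c=6: 6 × 0.80 = 4.800
  c=7: 7 × 0.70 = 4.900
  c=8: 8 × 0.66 = 5.280
  c=9: 9 × 0.55 = 4.950
  c=10: 10 × 0.49 = 4.900
  c=11: 11 × 0.36 = 3.960
  c=12: 12 × 0.27 = 3.240
Maximum at c = 8 (5.280 surviving nestlings).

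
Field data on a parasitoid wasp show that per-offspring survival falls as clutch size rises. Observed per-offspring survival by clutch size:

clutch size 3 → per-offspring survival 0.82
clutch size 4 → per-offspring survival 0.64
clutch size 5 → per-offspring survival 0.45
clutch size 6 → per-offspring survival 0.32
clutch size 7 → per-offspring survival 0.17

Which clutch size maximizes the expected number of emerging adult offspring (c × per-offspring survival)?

Expected emerging adult offspring = c × s(c):
  c=3: 3 × 0.82 = 2.460
  c=4: 4 × 0.64 = 2.560
  c=5: 5 × 0.45 = 2.250
  c=6: 6 × 0.32 = 1.920
  c=7: 7 × 0.17 = 1.190
Maximum at c = 4 (2.560 emerging adult offspring).

4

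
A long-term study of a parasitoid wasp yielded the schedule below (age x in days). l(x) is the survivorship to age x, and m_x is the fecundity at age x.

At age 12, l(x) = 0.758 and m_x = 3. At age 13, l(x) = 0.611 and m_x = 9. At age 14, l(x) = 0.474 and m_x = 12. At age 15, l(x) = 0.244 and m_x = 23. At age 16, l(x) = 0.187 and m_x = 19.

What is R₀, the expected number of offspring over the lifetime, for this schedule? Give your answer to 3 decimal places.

22.626

R₀ = Σ l(x) m_x:
  age 12: 0.758 × 3 = 2.2740
  age 13: 0.611 × 9 = 5.4990
  age 14: 0.474 × 12 = 5.6880
  age 15: 0.244 × 23 = 5.6120
  age 16: 0.187 × 19 = 3.5530
R₀ = 2.2740 + 5.4990 + 5.6880 + 5.6120 + 3.5530 = 22.6260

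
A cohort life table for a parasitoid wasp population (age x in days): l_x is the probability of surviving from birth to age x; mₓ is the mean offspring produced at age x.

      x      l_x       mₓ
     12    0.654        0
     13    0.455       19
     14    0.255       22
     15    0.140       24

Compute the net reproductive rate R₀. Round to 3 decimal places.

R₀ = Σ l_x mₓ:
  age 12: 0.654 × 0 = 0.0000
  age 13: 0.455 × 19 = 8.6450
  age 14: 0.255 × 22 = 5.6100
  age 15: 0.140 × 24 = 3.3600
R₀ = 0.0000 + 8.6450 + 5.6100 + 3.3600 = 17.6150

17.615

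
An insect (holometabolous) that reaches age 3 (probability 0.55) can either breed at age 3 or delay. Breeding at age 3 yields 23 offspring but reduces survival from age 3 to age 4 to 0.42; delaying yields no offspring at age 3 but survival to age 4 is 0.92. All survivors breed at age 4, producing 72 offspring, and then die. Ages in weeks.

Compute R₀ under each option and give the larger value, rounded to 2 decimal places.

breed at age 3: R₀ = 0.55 × (23 + 0.42 × 72) = 0.55 × 53.2400 = 29.2820
delay to age 4: R₀ = 0.55 × (0.92 × 72) = 0.55 × 66.2400 = 36.4320
Higher: delay to age 4 (36.4320).

36.43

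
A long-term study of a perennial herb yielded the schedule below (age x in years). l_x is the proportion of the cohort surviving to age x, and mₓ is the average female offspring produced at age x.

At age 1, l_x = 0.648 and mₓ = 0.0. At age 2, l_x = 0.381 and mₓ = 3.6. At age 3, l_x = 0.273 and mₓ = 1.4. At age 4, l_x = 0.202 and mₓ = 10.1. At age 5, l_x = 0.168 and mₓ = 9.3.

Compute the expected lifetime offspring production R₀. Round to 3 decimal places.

R₀ = Σ l_x mₓ:
  age 1: 0.648 × 0.0 = 0.0000
  age 2: 0.381 × 3.6 = 1.3716
  age 3: 0.273 × 1.4 = 0.3822
  age 4: 0.202 × 10.1 = 2.0402
  age 5: 0.168 × 9.3 = 1.5624
R₀ = 0.0000 + 1.3716 + 0.3822 + 2.0402 + 1.5624 = 5.3564

5.356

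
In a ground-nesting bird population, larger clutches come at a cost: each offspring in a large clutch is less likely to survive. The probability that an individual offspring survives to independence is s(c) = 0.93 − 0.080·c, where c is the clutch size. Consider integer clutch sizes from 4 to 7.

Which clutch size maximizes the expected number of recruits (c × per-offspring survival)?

Expected recruits = c × s(c):
  c=4: 4 × 0.610 = 2.440
  c=5: 5 × 0.530 = 2.650
  c=6: 6 × 0.450 = 2.700
  c=7: 7 × 0.370 = 2.590
Maximum at c = 6 (2.700 recruits).

6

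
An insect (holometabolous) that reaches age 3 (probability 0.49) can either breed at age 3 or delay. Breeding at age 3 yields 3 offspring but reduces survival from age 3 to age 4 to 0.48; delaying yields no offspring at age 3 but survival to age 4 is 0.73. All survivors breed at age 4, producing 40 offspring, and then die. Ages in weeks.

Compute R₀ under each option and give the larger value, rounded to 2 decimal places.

breed at age 3: R₀ = 0.49 × (3 + 0.48 × 40) = 0.49 × 22.2000 = 10.8780
delay to age 4: R₀ = 0.49 × (0.73 × 40) = 0.49 × 29.2000 = 14.3080
Higher: delay to age 4 (14.3080).

14.31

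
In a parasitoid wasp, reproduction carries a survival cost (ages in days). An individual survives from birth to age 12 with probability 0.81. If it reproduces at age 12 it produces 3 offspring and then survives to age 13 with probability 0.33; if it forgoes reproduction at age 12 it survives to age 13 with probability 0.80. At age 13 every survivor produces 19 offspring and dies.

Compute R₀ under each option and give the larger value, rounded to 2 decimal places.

12.31

breed at age 12: R₀ = 0.81 × (3 + 0.33 × 19) = 0.81 × 9.2700 = 7.5087
delay to age 13: R₀ = 0.81 × (0.80 × 19) = 0.81 × 15.2000 = 12.3120
Higher: delay to age 13 (12.3120).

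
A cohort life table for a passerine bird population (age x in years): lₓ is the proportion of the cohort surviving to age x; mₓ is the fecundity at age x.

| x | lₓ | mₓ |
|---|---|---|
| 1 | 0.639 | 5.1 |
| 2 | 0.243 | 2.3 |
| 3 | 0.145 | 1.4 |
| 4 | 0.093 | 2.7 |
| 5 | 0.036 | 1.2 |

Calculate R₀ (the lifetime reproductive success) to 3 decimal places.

4.315

R₀ = Σ lₓ mₓ:
  age 1: 0.639 × 5.1 = 3.2589
  age 2: 0.243 × 2.3 = 0.5589
  age 3: 0.145 × 1.4 = 0.2030
  age 4: 0.093 × 2.7 = 0.2511
  age 5: 0.036 × 1.2 = 0.0432
R₀ = 3.2589 + 0.5589 + 0.2030 + 0.2511 + 0.0432 = 4.3151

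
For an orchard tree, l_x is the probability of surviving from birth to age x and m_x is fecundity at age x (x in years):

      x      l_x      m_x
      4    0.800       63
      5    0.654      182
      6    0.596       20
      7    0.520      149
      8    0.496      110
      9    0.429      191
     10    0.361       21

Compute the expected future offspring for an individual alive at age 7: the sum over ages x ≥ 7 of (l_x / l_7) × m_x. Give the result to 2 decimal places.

426.08

l_7 = 0.520. Conditional survival from age 7 to x is l_x / l_7.
  x=7: (0.520/0.520) × 149 = 149.0000
  x=8: (0.496/0.520) × 110 = 104.9231
  x=9: (0.429/0.520) × 191 = 157.5750
  x=10: (0.361/0.520) × 21 = 14.5788
Sum = 149.0000 + 104.9231 + 157.5750 + 14.5788 = 426.0769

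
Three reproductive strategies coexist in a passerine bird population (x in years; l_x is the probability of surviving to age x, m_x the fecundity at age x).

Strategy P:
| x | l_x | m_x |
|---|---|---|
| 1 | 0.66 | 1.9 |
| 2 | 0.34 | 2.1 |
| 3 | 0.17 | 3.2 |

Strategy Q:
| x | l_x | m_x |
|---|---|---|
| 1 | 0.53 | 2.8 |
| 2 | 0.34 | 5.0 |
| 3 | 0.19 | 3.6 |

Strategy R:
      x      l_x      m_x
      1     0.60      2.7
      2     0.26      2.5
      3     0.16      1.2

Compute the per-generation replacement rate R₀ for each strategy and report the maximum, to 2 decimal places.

3.87

Strategy P: R₀ = 0.66×1.9 + 0.34×2.1 + 0.17×3.2 = 2.5120
Strategy Q: R₀ = 0.53×2.8 + 0.34×5.0 + 0.19×3.6 = 3.8680
Strategy R: R₀ = 0.60×2.7 + 0.26×2.5 + 0.16×1.2 = 2.4620
Highest R₀: strategy Q with 3.8680.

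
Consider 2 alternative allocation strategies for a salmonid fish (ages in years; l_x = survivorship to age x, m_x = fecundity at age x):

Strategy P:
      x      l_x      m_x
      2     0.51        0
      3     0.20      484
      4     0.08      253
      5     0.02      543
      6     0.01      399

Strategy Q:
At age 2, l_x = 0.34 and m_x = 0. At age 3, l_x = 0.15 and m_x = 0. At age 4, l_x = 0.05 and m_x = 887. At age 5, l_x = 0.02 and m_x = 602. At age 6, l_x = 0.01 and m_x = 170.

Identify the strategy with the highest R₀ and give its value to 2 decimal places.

131.89

Strategy P: R₀ = 0.51×0 + 0.20×484 + 0.08×253 + 0.02×543 + 0.01×399 = 131.8900
Strategy Q: R₀ = 0.34×0 + 0.15×0 + 0.05×887 + 0.02×602 + 0.01×170 = 58.0900
Highest R₀: strategy P with 131.8900.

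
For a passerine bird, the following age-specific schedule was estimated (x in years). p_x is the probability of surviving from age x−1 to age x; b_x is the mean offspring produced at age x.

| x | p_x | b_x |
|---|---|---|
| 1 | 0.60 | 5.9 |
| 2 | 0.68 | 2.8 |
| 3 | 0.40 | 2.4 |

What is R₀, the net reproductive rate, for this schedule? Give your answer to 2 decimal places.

Survivorship from birth: l_x = p_1·p_2·…·p_x.
  l_1 = 0.60000
  l_2 = 0.40800
  l_3 = 0.16320
R₀ = Σ l_x b_x:
  age 1: 0.60000 × 5.9 = 3.5400
  age 2: 0.40800 × 2.8 = 1.1424
  age 3: 0.16320 × 2.4 = 0.3917
R₀ = 3.5400 + 1.1424 + 0.3917 = 5.0741

5.07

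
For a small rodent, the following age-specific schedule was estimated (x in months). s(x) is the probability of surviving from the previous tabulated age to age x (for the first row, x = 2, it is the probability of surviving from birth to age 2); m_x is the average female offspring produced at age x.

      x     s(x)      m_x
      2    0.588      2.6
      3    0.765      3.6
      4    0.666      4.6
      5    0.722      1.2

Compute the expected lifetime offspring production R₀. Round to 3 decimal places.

4.786

Survivorship from birth: l_x = s_2·s_3·…·s_x.
  l_2 = 0.58800
  l_3 = 0.44982
  l_4 = 0.29958
  l_5 = 0.21630
R₀ = Σ l_x m_x:
  age 2: 0.58800 × 2.6 = 1.5288
  age 3: 0.44982 × 3.6 = 1.6194
  age 4: 0.29958 × 4.6 = 1.3781
  age 5: 0.21630 × 1.2 = 0.2596
R₀ = 1.5288 + 1.6194 + 1.3781 + 0.2596 = 4.7858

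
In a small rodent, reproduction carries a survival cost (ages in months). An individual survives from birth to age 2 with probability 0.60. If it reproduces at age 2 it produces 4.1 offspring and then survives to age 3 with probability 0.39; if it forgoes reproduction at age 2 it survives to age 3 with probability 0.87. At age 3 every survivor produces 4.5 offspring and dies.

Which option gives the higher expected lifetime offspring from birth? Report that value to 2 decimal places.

breed at age 2: R₀ = 0.60 × (4.1 + 0.39 × 4.5) = 0.60 × 5.8550 = 3.5130
delay to age 3: R₀ = 0.60 × (0.87 × 4.5) = 0.60 × 3.9150 = 2.3490
Higher: breed at age 2 (3.5130).

3.51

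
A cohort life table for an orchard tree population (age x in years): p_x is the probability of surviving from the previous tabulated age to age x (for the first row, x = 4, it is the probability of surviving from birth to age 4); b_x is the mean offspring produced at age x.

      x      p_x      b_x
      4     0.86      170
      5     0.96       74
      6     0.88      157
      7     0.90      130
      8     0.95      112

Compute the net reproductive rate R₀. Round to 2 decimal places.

Survivorship from birth: l_x = p_4·p_5·…·p_x.
  l_4 = 0.86000
  l_5 = 0.82560
  l_6 = 0.72653
  l_7 = 0.65388
  l_8 = 0.62118
R₀ = Σ l_x b_x:
  age 4: 0.86000 × 170 = 146.2000
  age 5: 0.82560 × 74 = 61.0944
  age 6: 0.72653 × 157 = 114.0652
  age 7: 0.65388 × 130 = 85.0044
  age 8: 0.62118 × 112 = 69.5722
R₀ = 146.2000 + 61.0944 + 114.0652 + 85.0044 + 69.5722 = 475.9362

475.94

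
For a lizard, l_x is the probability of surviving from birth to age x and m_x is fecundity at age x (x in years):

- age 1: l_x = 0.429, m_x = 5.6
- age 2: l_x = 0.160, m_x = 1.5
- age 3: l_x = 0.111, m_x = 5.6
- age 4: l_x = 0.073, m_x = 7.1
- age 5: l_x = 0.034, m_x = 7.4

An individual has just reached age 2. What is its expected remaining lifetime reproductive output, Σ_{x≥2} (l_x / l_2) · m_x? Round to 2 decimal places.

l_2 = 0.160. Conditional survival from age 2 to x is l_x / l_2.
  x=2: (0.160/0.160) × 1.5 = 1.5000
  x=3: (0.111/0.160) × 5.6 = 3.8850
  x=4: (0.073/0.160) × 7.1 = 3.2394
  x=5: (0.034/0.160) × 7.4 = 1.5725
Sum = 1.5000 + 3.8850 + 3.2394 + 1.5725 = 10.1969

10.20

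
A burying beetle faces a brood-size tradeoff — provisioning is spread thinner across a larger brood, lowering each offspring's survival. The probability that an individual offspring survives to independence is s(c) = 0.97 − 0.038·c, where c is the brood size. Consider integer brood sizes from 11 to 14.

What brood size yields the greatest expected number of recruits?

Expected recruits = c × s(c):
  c=11: 11 × 0.552 = 6.072
  c=12: 12 × 0.514 = 6.168
  c=13: 13 × 0.476 = 6.188
  c=14: 14 × 0.438 = 6.132
Maximum at c = 13 (6.188 recruits).

13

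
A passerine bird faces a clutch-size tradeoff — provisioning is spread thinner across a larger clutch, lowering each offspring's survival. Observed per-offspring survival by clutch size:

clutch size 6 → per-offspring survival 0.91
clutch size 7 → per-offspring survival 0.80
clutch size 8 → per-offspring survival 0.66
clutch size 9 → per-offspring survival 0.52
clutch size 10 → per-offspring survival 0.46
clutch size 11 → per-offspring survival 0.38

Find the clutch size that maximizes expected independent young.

7

Expected independent young = c × s(c):
  c=6: 6 × 0.91 = 5.460
  c=7: 7 × 0.80 = 5.600
  c=8: 8 × 0.66 = 5.280
  c=9: 9 × 0.52 = 4.680
  c=10: 10 × 0.46 = 4.600
  c=11: 11 × 0.38 = 4.180
Maximum at c = 7 (5.600 independent young).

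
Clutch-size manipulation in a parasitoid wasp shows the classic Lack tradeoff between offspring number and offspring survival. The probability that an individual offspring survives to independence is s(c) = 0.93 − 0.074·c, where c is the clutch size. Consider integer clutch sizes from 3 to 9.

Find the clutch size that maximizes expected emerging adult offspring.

Expected emerging adult offspring = c × s(c):
  c=3: 3 × 0.708 = 2.124
  c=4: 4 × 0.634 = 2.536
  c=5: 5 × 0.560 = 2.800
  c=6: 6 × 0.486 = 2.916
  c=7: 7 × 0.412 = 2.884
  c=8: 8 × 0.338 = 2.704
  c=9: 9 × 0.264 = 2.376
Maximum at c = 6 (2.916 emerging adult offspring).

6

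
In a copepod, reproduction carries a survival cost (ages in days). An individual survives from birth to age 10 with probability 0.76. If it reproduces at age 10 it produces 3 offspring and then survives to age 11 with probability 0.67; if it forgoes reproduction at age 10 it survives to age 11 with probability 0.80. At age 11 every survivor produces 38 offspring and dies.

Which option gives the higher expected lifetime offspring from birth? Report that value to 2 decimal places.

23.10

breed at age 10: R₀ = 0.76 × (3 + 0.67 × 38) = 0.76 × 28.4600 = 21.6296
delay to age 11: R₀ = 0.76 × (0.80 × 38) = 0.76 × 30.4000 = 23.1040
Higher: delay to age 11 (23.1040).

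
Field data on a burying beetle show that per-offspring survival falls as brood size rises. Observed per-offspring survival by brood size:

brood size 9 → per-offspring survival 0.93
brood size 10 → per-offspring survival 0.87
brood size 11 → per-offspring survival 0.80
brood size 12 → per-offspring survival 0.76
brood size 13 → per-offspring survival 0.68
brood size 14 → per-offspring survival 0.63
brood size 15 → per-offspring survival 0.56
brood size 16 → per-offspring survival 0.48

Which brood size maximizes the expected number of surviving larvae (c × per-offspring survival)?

12

Expected surviving larvae = c × s(c):
  c=9: 9 × 0.93 = 8.370
  c=10: 10 × 0.87 = 8.700
  c=11: 11 × 0.80 = 8.800
  c=12: 12 × 0.76 = 9.120
  c=13: 13 × 0.68 = 8.840
  c=14: 14 × 0.63 = 8.820
  c=15: 15 × 0.56 = 8.400
  c=16: 16 × 0.48 = 7.680
Maximum at c = 12 (9.120 surviving larvae).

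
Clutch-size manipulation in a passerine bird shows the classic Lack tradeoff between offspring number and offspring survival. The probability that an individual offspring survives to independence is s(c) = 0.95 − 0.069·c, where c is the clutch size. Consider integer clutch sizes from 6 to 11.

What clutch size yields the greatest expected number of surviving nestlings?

7

Expected surviving nestlings = c × s(c):
  c=6: 6 × 0.536 = 3.216
  c=7: 7 × 0.467 = 3.269
  c=8: 8 × 0.398 = 3.184
  c=9: 9 × 0.329 = 2.961
  c=10: 10 × 0.260 = 2.600
  c=11: 11 × 0.191 = 2.101
Maximum at c = 7 (3.269 surviving nestlings).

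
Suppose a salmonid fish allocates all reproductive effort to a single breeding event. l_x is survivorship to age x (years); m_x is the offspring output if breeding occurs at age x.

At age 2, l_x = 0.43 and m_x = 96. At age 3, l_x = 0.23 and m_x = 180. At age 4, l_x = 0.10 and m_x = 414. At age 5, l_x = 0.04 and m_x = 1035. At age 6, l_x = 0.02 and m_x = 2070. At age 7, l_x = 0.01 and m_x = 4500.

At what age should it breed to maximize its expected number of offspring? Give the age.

Expected offspring if breeding at age x = l_x × m_x:
  age 2: 0.43 × 96 = 41.280
  age 3: 0.23 × 180 = 41.400
  age 4: 0.10 × 414 = 41.400
  age 5: 0.04 × 1035 = 41.400
  age 6: 0.02 × 2070 = 41.400
  age 7: 0.01 × 4500 = 45.000
Maximum at age 7 (45.000).

7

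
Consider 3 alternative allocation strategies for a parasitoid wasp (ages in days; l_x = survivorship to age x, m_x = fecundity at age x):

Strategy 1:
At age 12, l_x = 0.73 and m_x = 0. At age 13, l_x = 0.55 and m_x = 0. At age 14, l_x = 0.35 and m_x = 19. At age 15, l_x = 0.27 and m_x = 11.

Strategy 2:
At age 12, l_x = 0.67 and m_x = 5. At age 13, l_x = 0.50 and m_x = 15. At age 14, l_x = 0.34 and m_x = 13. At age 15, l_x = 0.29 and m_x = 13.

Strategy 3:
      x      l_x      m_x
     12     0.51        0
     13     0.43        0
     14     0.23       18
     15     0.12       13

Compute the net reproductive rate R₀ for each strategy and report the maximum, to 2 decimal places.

Strategy 1: R₀ = 0.73×0 + 0.55×0 + 0.35×19 + 0.27×11 = 9.6200
Strategy 2: R₀ = 0.67×5 + 0.50×15 + 0.34×13 + 0.29×13 = 19.0400
Strategy 3: R₀ = 0.51×0 + 0.43×0 + 0.23×18 + 0.12×13 = 5.7000
Highest R₀: strategy 2 with 19.0400.

19.04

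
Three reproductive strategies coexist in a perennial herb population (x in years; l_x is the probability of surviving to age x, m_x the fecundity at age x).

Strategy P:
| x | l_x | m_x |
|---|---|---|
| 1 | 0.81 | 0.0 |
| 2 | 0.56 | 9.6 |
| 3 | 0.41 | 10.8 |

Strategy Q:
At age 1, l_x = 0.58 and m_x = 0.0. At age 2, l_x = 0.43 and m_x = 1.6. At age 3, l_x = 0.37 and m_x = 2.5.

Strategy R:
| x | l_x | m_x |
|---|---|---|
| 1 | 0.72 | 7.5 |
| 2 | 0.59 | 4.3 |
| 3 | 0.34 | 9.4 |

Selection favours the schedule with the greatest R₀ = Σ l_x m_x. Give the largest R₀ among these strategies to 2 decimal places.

11.13

Strategy P: R₀ = 0.81×0.0 + 0.56×9.6 + 0.41×10.8 = 9.8040
Strategy Q: R₀ = 0.58×0.0 + 0.43×1.6 + 0.37×2.5 = 1.6130
Strategy R: R₀ = 0.72×7.5 + 0.59×4.3 + 0.34×9.4 = 11.1330
Highest R₀: strategy R with 11.1330.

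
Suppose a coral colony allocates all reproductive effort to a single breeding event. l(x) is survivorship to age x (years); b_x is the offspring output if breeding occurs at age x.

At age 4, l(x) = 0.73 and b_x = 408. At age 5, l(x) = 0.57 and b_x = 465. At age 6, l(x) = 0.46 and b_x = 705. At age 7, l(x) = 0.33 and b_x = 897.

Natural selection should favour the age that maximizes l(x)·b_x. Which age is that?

6

Expected offspring if breeding at age x = l(x) × b_x:
  age 4: 0.73 × 408 = 297.840
  age 5: 0.57 × 465 = 265.050
  age 6: 0.46 × 705 = 324.300
  age 7: 0.33 × 897 = 296.010
Maximum at age 6 (324.300).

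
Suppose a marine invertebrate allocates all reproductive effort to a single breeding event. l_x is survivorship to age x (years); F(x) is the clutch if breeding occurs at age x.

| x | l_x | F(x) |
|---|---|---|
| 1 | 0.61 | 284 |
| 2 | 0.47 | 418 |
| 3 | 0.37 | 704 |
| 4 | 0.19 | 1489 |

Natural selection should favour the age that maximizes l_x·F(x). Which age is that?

Expected offspring if breeding at age x = l_x × F(x):
  age 1: 0.61 × 284 = 173.240
  age 2: 0.47 × 418 = 196.460
  age 3: 0.37 × 704 = 260.480
  age 4: 0.19 × 1489 = 282.910
Maximum at age 4 (282.910).

4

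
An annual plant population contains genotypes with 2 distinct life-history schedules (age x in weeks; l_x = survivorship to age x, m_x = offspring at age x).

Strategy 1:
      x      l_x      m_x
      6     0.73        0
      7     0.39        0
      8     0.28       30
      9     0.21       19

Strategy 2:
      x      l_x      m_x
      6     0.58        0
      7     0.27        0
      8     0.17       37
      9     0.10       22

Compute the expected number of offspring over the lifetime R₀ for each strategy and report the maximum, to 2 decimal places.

Strategy 1: R₀ = 0.73×0 + 0.39×0 + 0.28×30 + 0.21×19 = 12.3900
Strategy 2: R₀ = 0.58×0 + 0.27×0 + 0.17×37 + 0.10×22 = 8.4900
Highest R₀: strategy 1 with 12.3900.

12.39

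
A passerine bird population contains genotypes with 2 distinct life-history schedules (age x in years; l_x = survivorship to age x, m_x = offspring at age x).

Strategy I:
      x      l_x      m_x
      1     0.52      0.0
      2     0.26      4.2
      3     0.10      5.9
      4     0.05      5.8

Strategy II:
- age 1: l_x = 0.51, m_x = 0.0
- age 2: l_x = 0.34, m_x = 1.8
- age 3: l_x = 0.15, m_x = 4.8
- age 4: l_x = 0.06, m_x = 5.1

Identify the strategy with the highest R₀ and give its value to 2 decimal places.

Strategy I: R₀ = 0.52×0.0 + 0.26×4.2 + 0.10×5.9 + 0.05×5.8 = 1.9720
Strategy II: R₀ = 0.51×0.0 + 0.34×1.8 + 0.15×4.8 + 0.06×5.1 = 1.6380
Highest R₀: strategy I with 1.9720.

1.97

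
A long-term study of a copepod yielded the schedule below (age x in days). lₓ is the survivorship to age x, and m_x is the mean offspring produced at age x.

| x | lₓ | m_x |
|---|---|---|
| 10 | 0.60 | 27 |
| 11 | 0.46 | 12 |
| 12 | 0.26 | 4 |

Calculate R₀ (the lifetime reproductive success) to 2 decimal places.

R₀ = Σ lₓ m_x:
  age 10: 0.60 × 27 = 16.2000
  age 11: 0.46 × 12 = 5.5200
  age 12: 0.26 × 4 = 1.0400
R₀ = 16.2000 + 5.5200 + 1.0400 = 22.7600

22.76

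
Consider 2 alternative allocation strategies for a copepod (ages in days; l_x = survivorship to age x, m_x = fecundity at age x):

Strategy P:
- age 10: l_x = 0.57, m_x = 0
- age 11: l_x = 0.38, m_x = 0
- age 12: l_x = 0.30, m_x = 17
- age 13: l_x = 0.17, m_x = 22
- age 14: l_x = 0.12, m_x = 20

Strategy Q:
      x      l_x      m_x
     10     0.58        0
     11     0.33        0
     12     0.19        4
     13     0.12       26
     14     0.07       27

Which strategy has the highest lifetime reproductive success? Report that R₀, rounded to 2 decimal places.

Strategy P: R₀ = 0.57×0 + 0.38×0 + 0.30×17 + 0.17×22 + 0.12×20 = 11.2400
Strategy Q: R₀ = 0.58×0 + 0.33×0 + 0.19×4 + 0.12×26 + 0.07×27 = 5.7700
Highest R₀: strategy P with 11.2400.

11.24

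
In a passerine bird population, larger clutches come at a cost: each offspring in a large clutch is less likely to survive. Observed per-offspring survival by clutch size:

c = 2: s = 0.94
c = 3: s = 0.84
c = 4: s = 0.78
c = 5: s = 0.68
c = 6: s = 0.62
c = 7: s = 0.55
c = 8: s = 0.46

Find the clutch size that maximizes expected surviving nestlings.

Expected surviving nestlings = c × s(c):
  c=2: 2 × 0.94 = 1.880
  c=3: 3 × 0.84 = 2.520
  c=4: 4 × 0.78 = 3.120
  c=5: 5 × 0.68 = 3.400
  c=6: 6 × 0.62 = 3.720
  c=7: 7 × 0.55 = 3.850
  c=8: 8 × 0.46 = 3.680
Maximum at c = 7 (3.850 surviving nestlings).

7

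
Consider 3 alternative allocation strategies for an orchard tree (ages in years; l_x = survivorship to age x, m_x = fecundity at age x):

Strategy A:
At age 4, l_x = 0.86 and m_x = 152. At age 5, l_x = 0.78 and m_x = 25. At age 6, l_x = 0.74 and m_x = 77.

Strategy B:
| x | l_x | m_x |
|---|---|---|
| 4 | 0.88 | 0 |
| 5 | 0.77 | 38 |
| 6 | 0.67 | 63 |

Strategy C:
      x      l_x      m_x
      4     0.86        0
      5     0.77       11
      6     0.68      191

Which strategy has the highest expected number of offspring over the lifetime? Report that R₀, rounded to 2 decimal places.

Strategy A: R₀ = 0.86×152 + 0.78×25 + 0.74×77 = 207.2000
Strategy B: R₀ = 0.88×0 + 0.77×38 + 0.67×63 = 71.4700
Strategy C: R₀ = 0.86×0 + 0.77×11 + 0.68×191 = 138.3500
Highest R₀: strategy A with 207.2000.

207.20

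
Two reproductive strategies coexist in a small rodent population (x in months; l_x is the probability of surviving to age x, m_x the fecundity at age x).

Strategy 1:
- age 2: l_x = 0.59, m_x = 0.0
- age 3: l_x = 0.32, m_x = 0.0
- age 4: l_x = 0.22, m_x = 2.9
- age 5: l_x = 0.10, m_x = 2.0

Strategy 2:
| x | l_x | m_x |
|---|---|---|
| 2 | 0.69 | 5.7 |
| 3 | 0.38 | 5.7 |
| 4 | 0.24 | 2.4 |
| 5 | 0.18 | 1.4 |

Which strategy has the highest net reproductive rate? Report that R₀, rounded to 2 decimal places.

6.93

Strategy 1: R₀ = 0.59×0.0 + 0.32×0.0 + 0.22×2.9 + 0.10×2.0 = 0.8380
Strategy 2: R₀ = 0.69×5.7 + 0.38×5.7 + 0.24×2.4 + 0.18×1.4 = 6.9270
Highest R₀: strategy 2 with 6.9270.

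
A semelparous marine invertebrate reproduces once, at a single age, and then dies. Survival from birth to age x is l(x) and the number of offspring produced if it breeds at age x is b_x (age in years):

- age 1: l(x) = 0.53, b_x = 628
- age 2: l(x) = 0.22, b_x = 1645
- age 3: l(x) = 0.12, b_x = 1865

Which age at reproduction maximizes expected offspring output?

2

Expected offspring if breeding at age x = l(x) × b_x:
  age 1: 0.53 × 628 = 332.840
  age 2: 0.22 × 1645 = 361.900
  age 3: 0.12 × 1865 = 223.800
Maximum at age 2 (361.900).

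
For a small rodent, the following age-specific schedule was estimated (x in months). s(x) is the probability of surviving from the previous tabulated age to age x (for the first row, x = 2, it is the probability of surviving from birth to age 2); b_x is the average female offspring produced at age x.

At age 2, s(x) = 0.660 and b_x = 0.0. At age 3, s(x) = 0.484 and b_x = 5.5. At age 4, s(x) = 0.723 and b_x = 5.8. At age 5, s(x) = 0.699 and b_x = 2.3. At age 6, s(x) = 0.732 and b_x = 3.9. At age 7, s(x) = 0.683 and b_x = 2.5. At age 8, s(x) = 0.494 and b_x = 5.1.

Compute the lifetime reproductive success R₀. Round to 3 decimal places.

4.334

Survivorship from birth: l_x = s_2·s_3·…·s_x.
  l_2 = 0.66000
  l_3 = 0.31944
  l_4 = 0.23096
  l_5 = 0.16144
  l_6 = 0.11817
  l_7 = 0.08071
  l_8 = 0.03987
R₀ = Σ l_x b_x:
  age 2: 0.66000 × 0.0 = 0.0000
  age 3: 0.31944 × 5.5 = 1.7569
  age 4: 0.23096 × 5.8 = 1.3396
  age 5: 0.16144 × 2.3 = 0.3713
  age 6: 0.11817 × 3.9 = 0.4609
  age 7: 0.08071 × 2.5 = 0.2018
  age 8: 0.03987 × 5.1 = 0.2033
R₀ = 0.0000 + 1.7569 + 1.3396 + 0.3713 + 0.4609 + 0.2018 + 0.2033 = 4.3338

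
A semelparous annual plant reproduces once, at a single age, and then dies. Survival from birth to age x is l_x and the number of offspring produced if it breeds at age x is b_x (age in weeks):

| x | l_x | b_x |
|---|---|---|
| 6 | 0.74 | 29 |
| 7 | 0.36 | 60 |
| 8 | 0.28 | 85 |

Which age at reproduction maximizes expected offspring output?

8

Expected offspring if breeding at age x = l_x × b_x:
  age 6: 0.74 × 29 = 21.460
  age 7: 0.36 × 60 = 21.600
  age 8: 0.28 × 85 = 23.800
Maximum at age 8 (23.800).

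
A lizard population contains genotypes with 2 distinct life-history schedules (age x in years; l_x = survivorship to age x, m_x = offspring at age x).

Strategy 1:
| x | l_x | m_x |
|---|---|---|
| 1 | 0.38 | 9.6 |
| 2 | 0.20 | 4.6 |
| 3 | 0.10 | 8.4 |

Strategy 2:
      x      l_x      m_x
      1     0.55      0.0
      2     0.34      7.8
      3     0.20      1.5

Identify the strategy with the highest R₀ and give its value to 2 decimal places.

Strategy 1: R₀ = 0.38×9.6 + 0.20×4.6 + 0.10×8.4 = 5.4080
Strategy 2: R₀ = 0.55×0.0 + 0.34×7.8 + 0.20×1.5 = 2.9520
Highest R₀: strategy 1 with 5.4080.

5.41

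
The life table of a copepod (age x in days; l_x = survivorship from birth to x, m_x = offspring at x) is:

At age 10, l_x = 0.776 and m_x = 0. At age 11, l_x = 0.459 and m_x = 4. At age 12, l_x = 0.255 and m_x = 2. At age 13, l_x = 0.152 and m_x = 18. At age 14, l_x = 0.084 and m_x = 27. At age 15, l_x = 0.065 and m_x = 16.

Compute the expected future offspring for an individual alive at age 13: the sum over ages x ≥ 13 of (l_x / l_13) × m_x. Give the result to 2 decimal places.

l_13 = 0.152. Conditional survival from age 13 to x is l_x / l_13.
  x=13: (0.152/0.152) × 18 = 18.0000
  x=14: (0.084/0.152) × 27 = 14.9211
  x=15: (0.065/0.152) × 16 = 6.8421
Sum = 18.0000 + 14.9211 + 6.8421 = 39.7632

39.76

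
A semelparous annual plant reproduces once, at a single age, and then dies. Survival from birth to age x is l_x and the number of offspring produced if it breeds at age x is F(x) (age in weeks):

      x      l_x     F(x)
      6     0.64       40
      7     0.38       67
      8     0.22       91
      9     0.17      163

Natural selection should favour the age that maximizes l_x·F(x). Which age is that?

Expected offspring if breeding at age x = l_x × F(x):
  age 6: 0.64 × 40 = 25.600
  age 7: 0.38 × 67 = 25.460
  age 8: 0.22 × 91 = 20.020
  age 9: 0.17 × 163 = 27.710
Maximum at age 9 (27.710).

9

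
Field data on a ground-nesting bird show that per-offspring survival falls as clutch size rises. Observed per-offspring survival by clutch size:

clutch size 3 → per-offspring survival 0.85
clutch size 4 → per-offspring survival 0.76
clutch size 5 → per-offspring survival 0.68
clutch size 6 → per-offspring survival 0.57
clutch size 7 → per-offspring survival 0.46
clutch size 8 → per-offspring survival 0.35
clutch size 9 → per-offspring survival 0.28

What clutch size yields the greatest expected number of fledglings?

Expected fledglings = c × s(c):
  c=3: 3 × 0.85 = 2.550
  c=4: 4 × 0.76 = 3.040
  c=5: 5 × 0.68 = 3.400
  c=6: 6 × 0.57 = 3.420
  c=7: 7 × 0.46 = 3.220
  c=8: 8 × 0.35 = 2.800
  c=9: 9 × 0.28 = 2.520
Maximum at c = 6 (3.420 fledglings).

6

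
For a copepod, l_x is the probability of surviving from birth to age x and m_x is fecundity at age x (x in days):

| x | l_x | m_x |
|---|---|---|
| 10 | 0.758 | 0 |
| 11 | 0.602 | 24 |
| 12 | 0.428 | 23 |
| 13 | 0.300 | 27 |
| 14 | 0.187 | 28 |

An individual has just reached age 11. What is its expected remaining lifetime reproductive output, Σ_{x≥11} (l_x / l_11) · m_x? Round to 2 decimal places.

l_11 = 0.602. Conditional survival from age 11 to x is l_x / l_11.
  x=11: (0.602/0.602) × 24 = 24.0000
  x=12: (0.428/0.602) × 23 = 16.3522
  x=13: (0.300/0.602) × 27 = 13.4551
  x=14: (0.187/0.602) × 28 = 8.6977
Sum = 24.0000 + 16.3522 + 13.4551 + 8.6977 = 62.5050

62.50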